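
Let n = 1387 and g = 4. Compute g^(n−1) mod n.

4^1 ≡ 4 (mod 1387)
4^2 ≡ 4^2 = 16 ≡ 16 (mod 1387)
4^4 ≡ 16^2 = 256 ≡ 256 (mod 1387)
4^8 ≡ 256^2 = 65536 ≡ 347 (mod 1387)
4^16 ≡ 347^2 = 120409 ≡ 1127 (mod 1387)
4^32 ≡ 1127^2 = 1270129 ≡ 1024 (mod 1387)
4^64 ≡ 1024^2 = 1048576 ≡ 4 (mod 1387)
4^128 ≡ 4^2 = 16 ≡ 16 (mod 1387)
4^256 ≡ 16^2 = 256 ≡ 256 (mod 1387)
4^512 ≡ 256^2 = 65536 ≡ 347 (mod 1387)
4^1024 ≡ 347^2 = 120409 ≡ 1127 (mod 1387)
1386 = 1024 + 256 + 64 + 32 + 8 + 2 in binary powers of 2.
So 4^1386 ≡ 1127 · 256 · 4 · 1024 · 347 · 16 ≡ 1 (mod 1387).
Since the result is 1, base 4 gives no evidence that 1387 is composite.

1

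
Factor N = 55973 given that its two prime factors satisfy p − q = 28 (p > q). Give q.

223

Since p = q + 28, we have 55973 = q(q + 28), so q² + 28q − 55973 = 0.
Discriminant: 28² + 4·55973 = 784 + 223892 = 224676; √224676 = 474.
q = (−28 + 474)/2 = 223, and p = q + 28 = 251.
Check: 223 · 251 = 55973.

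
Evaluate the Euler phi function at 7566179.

7451136

Factor: 7566179 = 193 · 197 · 199.
φ(7566179) = (193−1) · (197−1) · (199−1) = 192 · 196 · 198 = 7451136.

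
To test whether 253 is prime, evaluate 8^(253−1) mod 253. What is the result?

141

8^1 ≡ 8 (mod 253)
8^2 ≡ 8^2 = 64 ≡ 64 (mod 253)
8^4 ≡ 64^2 = 4096 ≡ 48 (mod 253)
8^8 ≡ 48^2 = 2304 ≡ 27 (mod 253)
8^16 ≡ 27^2 = 729 ≡ 223 (mod 253)
8^32 ≡ 223^2 = 49729 ≡ 141 (mod 253)
8^64 ≡ 141^2 = 19881 ≡ 147 (mod 253)
8^128 ≡ 147^2 = 21609 ≡ 104 (mod 253)
252 = 128 + 64 + 32 + 16 + 8 + 4 in binary powers of 2.
So 8^252 ≡ 104 · 147 · 141 · 223 · 27 · 48 ≡ 141 (mod 253).
Since 141 ≠ 1, base 8 is a Fermat witness: 253 is composite.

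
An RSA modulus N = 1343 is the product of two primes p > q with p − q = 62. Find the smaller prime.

17

Since p = q + 62, we have 1343 = q(q + 62), so q² + 62q − 1343 = 0.
Discriminant: 62² + 4·1343 = 3844 + 5372 = 9216; √9216 = 96.
q = (−62 + 96)/2 = 17, and p = q + 62 = 79.
Check: 17 · 79 = 1343.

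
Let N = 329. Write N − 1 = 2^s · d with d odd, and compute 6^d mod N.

244

329 − 1 = 328 = 2^3 · 41, so d = 41.
6^1 ≡ 6 (mod 329)
6^2 ≡ 6^2 = 36 ≡ 36 (mod 329)
6^4 ≡ 36^2 = 1296 ≡ 309 (mod 329)
6^8 ≡ 309^2 = 95481 ≡ 71 (mod 329)
6^16 ≡ 71^2 = 5041 ≡ 106 (mod 329)
6^32 ≡ 106^2 = 11236 ≡ 50 (mod 329)
41 = 32 + 8 + 1 in binary powers of 2.
So 6^41 ≡ 50 · 71 · 6 ≡ 244 (mod 329).
Squaring chain: 244 → 316 → 169; never reaches −1, so base 6 is a Miller–Rabin witness that 329 is composite.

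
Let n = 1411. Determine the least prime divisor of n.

1411 is odd.
Digit sum 7, not divisible by 3.
Ends in 1: not divisible by 5.
7: 1411 = 7·201 + 4
11: 1411 = 11·128 + 3
13: 1411 = 13·108 + 7
17: 1411 = 17·83

17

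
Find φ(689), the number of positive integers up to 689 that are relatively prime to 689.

624

Factor: 689 = 13 · 53.
φ(689) = (13−1) · (53−1) = 12 · 52 = 624.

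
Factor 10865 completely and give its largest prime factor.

10865 = 5 · 2173
2173 = 41 · 53
53 is prime.
So 10865 = 5 · 41 · 53; the largest prime factor is 53.

53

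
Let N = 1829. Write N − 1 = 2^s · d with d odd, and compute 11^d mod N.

1829 − 1 = 1828 = 2^2 · 457, so d = 457.
11^1 ≡ 11 (mod 1829)
11^2 ≡ 11^2 = 121 ≡ 121 (mod 1829)
11^4 ≡ 121^2 = 14641 ≡ 9 (mod 1829)
11^8 ≡ 9^2 = 81 ≡ 81 (mod 1829)
11^16 ≡ 81^2 = 6561 ≡ 1074 (mod 1829)
11^32 ≡ 1074^2 = 1153476 ≡ 1206 (mod 1829)
11^64 ≡ 1206^2 = 1454436 ≡ 381 (mod 1829)
11^128 ≡ 381^2 = 145161 ≡ 670 (mod 1829)
11^256 ≡ 670^2 = 448900 ≡ 795 (mod 1829)
457 = 256 + 128 + 64 + 8 + 1 in binary powers of 2.
So 11^457 ≡ 795 · 670 · 381 · 81 · 11 ≡ 974 (mod 1829).
Squaring chain: 974 → 1254; never reaches −1, so base 11 is a Miller–Rabin witness that 1829 is composite.

974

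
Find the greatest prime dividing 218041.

218041 = 37 · 5893
5893 = 71 · 83
83 is prime.
So 218041 = 37 · 71 · 83; the largest prime factor is 83.

83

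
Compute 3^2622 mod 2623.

3^1 ≡ 3 (mod 2623)
3^2 ≡ 3^2 = 9 ≡ 9 (mod 2623)
3^4 ≡ 9^2 = 81 ≡ 81 (mod 2623)
3^8 ≡ 81^2 = 6561 ≡ 1315 (mod 2623)
3^16 ≡ 1315^2 = 1729225 ≡ 668 (mod 2623)
3^32 ≡ 668^2 = 446224 ≡ 314 (mod 2623)
3^64 ≡ 314^2 = 98596 ≡ 1545 (mod 2623)
3^128 ≡ 1545^2 = 2387025 ≡ 95 (mod 2623)
3^256 ≡ 95^2 = 9025 ≡ 1156 (mod 2623)
3^512 ≡ 1156^2 = 1336336 ≡ 1229 (mod 2623)
3^1024 ≡ 1229^2 = 1510441 ≡ 2216 (mod 2623)
3^2048 ≡ 2216^2 = 4910656 ≡ 400 (mod 2623)
2622 = 2048 + 512 + 32 + 16 + 8 + 4 + 2 in binary powers of 2.
So 3^2622 ≡ 400 · 1229 · 314 · 668 · 1315 · 81 · 9 ≡ 680 (mod 2623).
Since 680 ≠ 1, base 3 is a Fermat witness: 2623 is composite.

680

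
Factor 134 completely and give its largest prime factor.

67

134 = 2 · 67
67 is prime.
So 134 = 2 · 67; the largest prime factor is 67.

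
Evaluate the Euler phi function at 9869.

9660

Factor: 9869 = 71 · 139.
φ(9869) = (71−1) · (139−1) = 70 · 138 = 9660.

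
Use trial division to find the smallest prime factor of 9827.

31

9827 is odd.
Digit sum 26, not divisible by 3.
Ends in 7: not divisible by 5.
7: 9827 = 7·1403 + 6
11: 9827 = 11·893 + 4
13: 9827 = 13·755 + 12
17: 9827 = 17·578 + 1
19: 9827 = 19·517 + 4
23: 9827 = 23·427 + 6
29: 9827 = 29·338 + 25
31: 9827 = 31·317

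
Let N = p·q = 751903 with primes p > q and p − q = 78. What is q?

Since p = q + 78, we have 751903 = q(q + 78), so q² + 78q − 751903 = 0.
Discriminant: 78² + 4·751903 = 6084 + 3007612 = 3013696; √3013696 = 1736.
q = (−78 + 1736)/2 = 829, and p = q + 78 = 907.
Check: 829 · 907 = 751903.

829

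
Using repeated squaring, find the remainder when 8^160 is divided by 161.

36

8^1 ≡ 8 (mod 161)
8^2 ≡ 8^2 = 64 ≡ 64 (mod 161)
8^4 ≡ 64^2 = 4096 ≡ 71 (mod 161)
8^8 ≡ 71^2 = 5041 ≡ 50 (mod 161)
8^16 ≡ 50^2 = 2500 ≡ 85 (mod 161)
8^32 ≡ 85^2 = 7225 ≡ 141 (mod 161)
8^64 ≡ 141^2 = 19881 ≡ 78 (mod 161)
8^128 ≡ 78^2 = 6084 ≡ 127 (mod 161)
160 = 128 + 32 in binary powers of 2.
So 8^160 ≡ 127 · 141 ≡ 36 (mod 161).
Since 36 ≠ 1, base 8 is a Fermat witness: 161 is composite.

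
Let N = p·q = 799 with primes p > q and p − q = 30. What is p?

Since p = q + 30, we have 799 = q(q + 30), so q² + 30q − 799 = 0.
Discriminant: 30² + 4·799 = 900 + 3196 = 4096; √4096 = 64.
q = (−30 + 64)/2 = 17, and p = q + 30 = 47.
Check: 17 · 47 = 799.

47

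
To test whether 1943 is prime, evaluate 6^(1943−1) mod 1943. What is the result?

1089

6^1 ≡ 6 (mod 1943)
6^2 ≡ 6^2 = 36 ≡ 36 (mod 1943)
6^4 ≡ 36^2 = 1296 ≡ 1296 (mod 1943)
6^8 ≡ 1296^2 = 1679616 ≡ 864 (mod 1943)
6^16 ≡ 864^2 = 746496 ≡ 384 (mod 1943)
6^32 ≡ 384^2 = 147456 ≡ 1731 (mod 1943)
6^64 ≡ 1731^2 = 2996361 ≡ 255 (mod 1943)
6^128 ≡ 255^2 = 65025 ≡ 906 (mod 1943)
6^256 ≡ 906^2 = 820836 ≡ 890 (mod 1943)
6^512 ≡ 890^2 = 792100 ≡ 1299 (mod 1943)
6^1024 ≡ 1299^2 = 1687401 ≡ 877 (mod 1943)
1942 = 1024 + 512 + 256 + 128 + 16 + 4 + 2 in binary powers of 2.
So 6^1942 ≡ 877 · 1299 · 890 · 906 · 384 · 1296 · 36 ≡ 1089 (mod 1943).
Since 1089 ≠ 1, base 6 is a Fermat witness: 1943 is composite.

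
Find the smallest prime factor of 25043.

79

25043 is odd.
Digit sum 14, not divisible by 3.
Ends in 3: not divisible by 5.
7: 25043 = 7·3577 + 4
11: 25043 = 11·2276 + 7
13: 25043 = 13·1926 + 5
17: 25043 = 17·1473 + 2
19: 25043 = 19·1318 + 1
23: 25043 = 23·1088 + 19
29: 25043 = 29·863 + 16
31: 25043 = 31·807 + 26
37: 25043 = 37·676 + 31
41: 25043 = 41·610 + 33
43: 25043 = 43·582 + 17
47: 25043 = 47·532 + 39
53: 25043 = 53·472 + 27
59: 25043 = 59·424 + 27
61: 25043 = 61·410 + 33
67: 25043 = 67·373 + 52
71: 25043 = 71·352 + 51
73: 25043 = 73·343 + 4
79: 25043 = 79·317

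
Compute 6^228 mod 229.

1

6^1 ≡ 6 (mod 229)
6^2 ≡ 6^2 = 36 ≡ 36 (mod 229)
6^4 ≡ 36^2 = 1296 ≡ 151 (mod 229)
6^8 ≡ 151^2 = 22801 ≡ 130 (mod 229)
6^16 ≡ 130^2 = 16900 ≡ 183 (mod 229)
6^32 ≡ 183^2 = 33489 ≡ 55 (mod 229)
6^64 ≡ 55^2 = 3025 ≡ 48 (mod 229)
6^128 ≡ 48^2 = 2304 ≡ 14 (mod 229)
228 = 128 + 64 + 32 + 4 in binary powers of 2.
So 6^228 ≡ 14 · 48 · 55 · 151 ≡ 1 (mod 229).
Since the result is 1, base 6 gives no evidence that 229 is composite.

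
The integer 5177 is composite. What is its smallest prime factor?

5177 is odd.
Digit sum 20, not divisible by 3.
Ends in 7: not divisible by 5.
7: 5177 = 7·739 + 4
11: 5177 = 11·470 + 7
13: 5177 = 13·398 + 3
17: 5177 = 17·304 + 9
19: 5177 = 19·272 + 9
23: 5177 = 23·225 + 2
29: 5177 = 29·178 + 15
31: 5177 = 31·167

31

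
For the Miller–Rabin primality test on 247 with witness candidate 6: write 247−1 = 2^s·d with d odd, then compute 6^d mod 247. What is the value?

247 − 1 = 246 = 2^1 · 123, so d = 123.
6^1 ≡ 6 (mod 247)
6^2 ≡ 6^2 = 36 ≡ 36 (mod 247)
6^4 ≡ 36^2 = 1296 ≡ 61 (mod 247)
6^8 ≡ 61^2 = 3721 ≡ 16 (mod 247)
6^16 ≡ 16^2 = 256 ≡ 9 (mod 247)
6^32 ≡ 9^2 = 81 ≡ 81 (mod 247)
6^64 ≡ 81^2 = 6561 ≡ 139 (mod 247)
123 = 64 + 32 + 16 + 8 + 2 + 1 in binary powers of 2.
So 6^123 ≡ 139 · 81 · 9 · 16 · 36 · 6 ≡ 125 (mod 247).
Squaring chain: 125; never reaches −1, so base 6 is a Miller–Rabin witness that 247 is composite.

125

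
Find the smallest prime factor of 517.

11

517 is odd.
Digit sum 13, not divisible by 3.
Ends in 7: not divisible by 5.
7: 517 = 7·73 + 6
11: 517 = 11·47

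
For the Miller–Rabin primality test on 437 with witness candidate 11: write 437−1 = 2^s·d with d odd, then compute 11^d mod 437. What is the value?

437 − 1 = 436 = 2^2 · 109, so d = 109.
11^1 ≡ 11 (mod 437)
11^2 ≡ 11^2 = 121 ≡ 121 (mod 437)
11^4 ≡ 121^2 = 14641 ≡ 220 (mod 437)
11^8 ≡ 220^2 = 48400 ≡ 330 (mod 437)
11^16 ≡ 330^2 = 108900 ≡ 87 (mod 437)
11^32 ≡ 87^2 = 7569 ≡ 140 (mod 437)
11^64 ≡ 140^2 = 19600 ≡ 372 (mod 437)
109 = 64 + 32 + 8 + 4 + 1 in binary powers of 2.
So 11^109 ≡ 372 · 140 · 330 · 220 · 11 ≡ 182 (mod 437).
Squaring chain: 182 → 349; never reaches −1, so base 11 is a Miller–Rabin witness that 437 is composite.

182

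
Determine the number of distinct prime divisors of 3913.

3913 = 7 · 559
559 = 13 · 43
3913 = 7 · 13 · 43, which has 3 distinct prime factors.

3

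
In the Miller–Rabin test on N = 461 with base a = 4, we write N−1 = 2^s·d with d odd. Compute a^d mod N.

461 − 1 = 460 = 2^2 · 115, so d = 115.
4^1 ≡ 4 (mod 461)
4^2 ≡ 4^2 = 16 ≡ 16 (mod 461)
4^4 ≡ 16^2 = 256 ≡ 256 (mod 461)
4^8 ≡ 256^2 = 65536 ≡ 74 (mod 461)
4^16 ≡ 74^2 = 5476 ≡ 405 (mod 461)
4^32 ≡ 405^2 = 164025 ≡ 370 (mod 461)
4^64 ≡ 370^2 = 136900 ≡ 444 (mod 461)
115 = 64 + 32 + 16 + 2 + 1 in binary powers of 2.
So 4^115 ≡ 444 · 370 · 405 · 16 · 4 ≡ 460 (mod 461).
Since 4^d ≡ 460 (mod 461), base 4 does not prove 461 composite.

460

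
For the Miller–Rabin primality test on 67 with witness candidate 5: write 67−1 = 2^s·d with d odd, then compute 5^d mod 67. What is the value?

67 − 1 = 66 = 2^1 · 33, so d = 33.
5^1 ≡ 5 (mod 67)
5^2 ≡ 5^2 = 25 ≡ 25 (mod 67)
5^4 ≡ 25^2 = 625 ≡ 22 (mod 67)
5^8 ≡ 22^2 = 484 ≡ 15 (mod 67)
5^16 ≡ 15^2 = 225 ≡ 24 (mod 67)
5^32 ≡ 24^2 = 576 ≡ 40 (mod 67)
33 = 32 + 1 in binary powers of 2.
So 5^33 ≡ 40 · 5 ≡ 66 (mod 67).
Since 5^d ≡ 66 (mod 67), base 5 does not prove 67 composite.

66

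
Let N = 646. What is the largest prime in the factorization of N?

646 = 2 · 323
323 = 17 · 19
19 is prime.
So 646 = 2 · 17 · 19; the largest prime factor is 19.

19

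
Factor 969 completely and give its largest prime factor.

969 = 3 · 323
323 = 17 · 19
19 is prime.
So 969 = 3 · 17 · 19; the largest prime factor is 19.

19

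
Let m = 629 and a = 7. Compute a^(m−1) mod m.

7^1 ≡ 7 (mod 629)
7^2 ≡ 7^2 = 49 ≡ 49 (mod 629)
7^4 ≡ 49^2 = 2401 ≡ 514 (mod 629)
7^8 ≡ 514^2 = 264196 ≡ 16 (mod 629)
7^16 ≡ 16^2 = 256 ≡ 256 (mod 629)
7^32 ≡ 256^2 = 65536 ≡ 120 (mod 629)
7^64 ≡ 120^2 = 14400 ≡ 562 (mod 629)
7^128 ≡ 562^2 = 315844 ≡ 86 (mod 629)
7^256 ≡ 86^2 = 7396 ≡ 477 (mod 629)
7^512 ≡ 477^2 = 227529 ≡ 460 (mod 629)
628 = 512 + 64 + 32 + 16 + 4 in binary powers of 2.
So 7^628 ≡ 460 · 562 · 120 · 256 · 514 ≡ 293 (mod 629).
Since 293 ≠ 1, base 7 is a Fermat witness: 629 is composite.

293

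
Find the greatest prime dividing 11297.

11297 = 11 · 1027
1027 = 13 · 79
79 is prime.
So 11297 = 11 · 13 · 79; the largest prime factor is 79.

79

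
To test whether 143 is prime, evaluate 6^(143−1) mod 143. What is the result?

69

6^1 ≡ 6 (mod 143)
6^2 ≡ 6^2 = 36 ≡ 36 (mod 143)
6^4 ≡ 36^2 = 1296 ≡ 9 (mod 143)
6^8 ≡ 9^2 = 81 ≡ 81 (mod 143)
6^16 ≡ 81^2 = 6561 ≡ 126 (mod 143)
6^32 ≡ 126^2 = 15876 ≡ 3 (mod 143)
6^64 ≡ 3^2 = 9 ≡ 9 (mod 143)
6^128 ≡ 9^2 = 81 ≡ 81 (mod 143)
142 = 128 + 8 + 4 + 2 in binary powers of 2.
So 6^142 ≡ 81 · 81 · 9 · 36 ≡ 69 (mod 143).
Since 69 ≠ 1, base 6 is a Fermat witness: 143 is composite.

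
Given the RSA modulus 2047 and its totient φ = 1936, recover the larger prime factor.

89

φ(n) = (p−1)(q−1) = n − (p+q) + 1, so p + q = 2047 − 1936 + 1 = 112.
p and q are the roots of t² − 112t + 2047 = 0.
Discriminant: 112² − 4·2047 = 12544 − 8188 = 4356; √4356 = 66.
q = (112 − 66)/2 = 23, p = (112 + 66)/2 = 89.
Check: 23 · 89 = 2047.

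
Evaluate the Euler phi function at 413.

348

Factor: 413 = 7 · 59.
φ(413) = (7−1) · (59−1) = 6 · 58 = 348.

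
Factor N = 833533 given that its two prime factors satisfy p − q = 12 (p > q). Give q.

907

Since p = q + 12, we have 833533 = q(q + 12), so q² + 12q − 833533 = 0.
Discriminant: 12² + 4·833533 = 144 + 3334132 = 3334276; √3334276 = 1826.
q = (−12 + 1826)/2 = 907, and p = q + 12 = 919.
Check: 907 · 919 = 833533.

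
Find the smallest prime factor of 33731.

33731 is odd.
Digit sum 17, not divisible by 3.
Ends in 1: not divisible by 5.
7: 33731 = 7·4818 + 5
11: 33731 = 11·3066 + 5
13: 33731 = 13·2594 + 9
17: 33731 = 17·1984 + 3
19: 33731 = 19·1775 + 6
23: 33731 = 23·1466 + 13
29: 33731 = 29·1163 + 4
31: 33731 = 31·1088 + 3
37: 33731 = 37·911 + 24
41: 33731 = 41·822 + 29
43: 33731 = 43·784 + 19
47: 33731 = 47·717 + 32
53: 33731 = 53·636 + 23
59: 33731 = 59·571 + 42
61: 33731 = 61·552 + 59
67: 33731 = 67·503 + 30
71: 33731 = 71·475 + 6
73: 33731 = 73·462 + 5
79: 33731 = 79·426 + 77
83: 33731 = 83·406 + 33
89: 33731 = 89·379

89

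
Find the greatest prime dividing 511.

73

511 = 7 · 73
73 is prime.
So 511 = 7 · 73; the largest prime factor is 73.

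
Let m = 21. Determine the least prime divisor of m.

21 is odd.
Digit sum 3, divisible by 3.

3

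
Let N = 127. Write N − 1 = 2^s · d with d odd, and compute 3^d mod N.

127 − 1 = 126 = 2^1 · 63, so d = 63.
3^1 ≡ 3 (mod 127)
3^2 ≡ 3^2 = 9 ≡ 9 (mod 127)
3^4 ≡ 9^2 = 81 ≡ 81 (mod 127)
3^8 ≡ 81^2 = 6561 ≡ 84 (mod 127)
3^16 ≡ 84^2 = 7056 ≡ 71 (mod 127)
3^32 ≡ 71^2 = 5041 ≡ 88 (mod 127)
63 = 32 + 16 + 8 + 4 + 2 + 1 in binary powers of 2.
So 3^63 ≡ 88 · 71 · 84 · 81 · 9 · 3 ≡ 126 (mod 127).
Since 3^d ≡ 126 (mod 127), base 3 does not prove 127 composite.

126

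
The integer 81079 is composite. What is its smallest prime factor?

81079 is odd.
Digit sum 25, not divisible by 3.
Ends in 9: not divisible by 5.
7: 81079 = 7·11582 + 5
11: 81079 = 11·7370 + 9
13: 81079 = 13·6236 + 11
17: 81079 = 17·4769 + 6
19: 81079 = 19·4267 + 6
23: 81079 = 23·3525 + 4
29: 81079 = 29·2795 + 24
31: 81079 = 31·2615 + 14
37: 81079 = 37·2191 + 12
41: 81079 = 41·1977 + 22
43: 81079 = 43·1885 + 24
47: 81079 = 47·1725 + 4
53: 81079 = 53·1529 + 42
59: 81079 = 59·1374 + 13
61: 81079 = 61·1329 + 10
67: 81079 = 67·1210 + 9
71: 81079 = 71·1141 + 68
73: 81079 = 73·1110 + 49
79: 81079 = 79·1026 + 25
83: 81079 = 83·976 + 71
89: 81079 = 89·911

89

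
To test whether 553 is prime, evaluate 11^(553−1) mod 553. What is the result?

11^1 ≡ 11 (mod 553)
11^2 ≡ 11^2 = 121 ≡ 121 (mod 553)
11^4 ≡ 121^2 = 14641 ≡ 263 (mod 553)
11^8 ≡ 263^2 = 69169 ≡ 44 (mod 553)
11^16 ≡ 44^2 = 1936 ≡ 277 (mod 553)
11^32 ≡ 277^2 = 76729 ≡ 415 (mod 553)
11^64 ≡ 415^2 = 172225 ≡ 242 (mod 553)
11^128 ≡ 242^2 = 58564 ≡ 499 (mod 553)
11^256 ≡ 499^2 = 249001 ≡ 151 (mod 553)
11^512 ≡ 151^2 = 22801 ≡ 128 (mod 553)
552 = 512 + 32 + 8 in binary powers of 2.
So 11^552 ≡ 128 · 415 · 44 ≡ 302 (mod 553).
Since 302 ≠ 1, base 11 is a Fermat witness: 553 is composite.

302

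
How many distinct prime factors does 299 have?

299 = 13 · 23
299 = 13 · 23, which has 2 distinct prime factors.

2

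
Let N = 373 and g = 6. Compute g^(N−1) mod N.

6^1 ≡ 6 (mod 373)
6^2 ≡ 6^2 = 36 ≡ 36 (mod 373)
6^4 ≡ 36^2 = 1296 ≡ 177 (mod 373)
6^8 ≡ 177^2 = 31329 ≡ 370 (mod 373)
6^16 ≡ 370^2 = 136900 ≡ 9 (mod 373)
6^32 ≡ 9^2 = 81 ≡ 81 (mod 373)
6^64 ≡ 81^2 = 6561 ≡ 220 (mod 373)
6^128 ≡ 220^2 = 48400 ≡ 283 (mod 373)
6^256 ≡ 283^2 = 80089 ≡ 267 (mod 373)
372 = 256 + 64 + 32 + 16 + 4 in binary powers of 2.
So 6^372 ≡ 267 · 220 · 81 · 9 · 177 ≡ 1 (mod 373).
Since the result is 1, base 6 gives no evidence that 373 is composite.

1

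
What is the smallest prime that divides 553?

7

553 is odd.
Digit sum 13, not divisible by 3.
Ends in 3: not divisible by 5.
7: 553 = 7·79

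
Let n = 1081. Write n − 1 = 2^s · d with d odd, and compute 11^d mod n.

1009

1081 − 1 = 1080 = 2^3 · 135, so d = 135.
11^1 ≡ 11 (mod 1081)
11^2 ≡ 11^2 = 121 ≡ 121 (mod 1081)
11^4 ≡ 121^2 = 14641 ≡ 588 (mod 1081)
11^8 ≡ 588^2 = 345744 ≡ 905 (mod 1081)
11^16 ≡ 905^2 = 819025 ≡ 708 (mod 1081)
11^32 ≡ 708^2 = 501264 ≡ 761 (mod 1081)
11^64 ≡ 761^2 = 579121 ≡ 786 (mod 1081)
11^128 ≡ 786^2 = 617796 ≡ 545 (mod 1081)
135 = 128 + 4 + 2 + 1 in binary powers of 2.
So 11^135 ≡ 545 · 588 · 121 · 11 ≡ 1009 (mod 1081).
Squaring chain: 1009 → 860 → 196; never reaches −1, so base 11 is a Miller–Rabin witness that 1081 is composite.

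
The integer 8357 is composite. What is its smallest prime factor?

61

8357 is odd.
Digit sum 23, not divisible by 3.
Ends in 7: not divisible by 5.
7: 8357 = 7·1193 + 6
11: 8357 = 11·759 + 8
13: 8357 = 13·642 + 11
17: 8357 = 17·491 + 10
19: 8357 = 19·439 + 16
23: 8357 = 23·363 + 8
29: 8357 = 29·288 + 5
31: 8357 = 31·269 + 18
37: 8357 = 37·225 + 32
41: 8357 = 41·203 + 34
43: 8357 = 43·194 + 15
47: 8357 = 47·177 + 38
53: 8357 = 53·157 + 36
59: 8357 = 59·141 + 38
61: 8357 = 61·137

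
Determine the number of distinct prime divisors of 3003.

3003 = 3 · 1001
1001 = 7 · 143
143 = 11 · 13
3003 = 3 · 7 · 11 · 13, which has 4 distinct prime factors.

4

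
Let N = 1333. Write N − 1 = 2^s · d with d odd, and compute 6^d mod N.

216

1333 − 1 = 1332 = 2^2 · 333, so d = 333.
6^1 ≡ 6 (mod 1333)
6^2 ≡ 6^2 = 36 ≡ 36 (mod 1333)
6^4 ≡ 36^2 = 1296 ≡ 1296 (mod 1333)
6^8 ≡ 1296^2 = 1679616 ≡ 36 (mod 1333)
6^16 ≡ 36^2 = 1296 ≡ 1296 (mod 1333)
6^32 ≡ 1296^2 = 1679616 ≡ 36 (mod 1333)
6^64 ≡ 36^2 = 1296 ≡ 1296 (mod 1333)
6^128 ≡ 1296^2 = 1679616 ≡ 36 (mod 1333)
6^256 ≡ 36^2 = 1296 ≡ 1296 (mod 1333)
333 = 256 + 64 + 8 + 4 + 1 in binary powers of 2.
So 6^333 ≡ 1296 · 1296 · 36 · 1296 · 6 ≡ 216 (mod 1333).
Squaring chain: 216 → 1; never reaches −1, so base 6 is a Miller–Rabin witness that 1333 is composite.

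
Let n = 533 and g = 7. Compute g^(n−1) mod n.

113

7^1 ≡ 7 (mod 533)
7^2 ≡ 7^2 = 49 ≡ 49 (mod 533)
7^4 ≡ 49^2 = 2401 ≡ 269 (mod 533)
7^8 ≡ 269^2 = 72361 ≡ 406 (mod 533)
7^16 ≡ 406^2 = 164836 ≡ 139 (mod 533)
7^32 ≡ 139^2 = 19321 ≡ 133 (mod 533)
7^64 ≡ 133^2 = 17689 ≡ 100 (mod 533)
7^128 ≡ 100^2 = 10000 ≡ 406 (mod 533)
7^256 ≡ 406^2 = 164836 ≡ 139 (mod 533)
7^512 ≡ 139^2 = 19321 ≡ 133 (mod 533)
532 = 512 + 16 + 4 in binary powers of 2.
So 7^532 ≡ 133 · 139 · 269 ≡ 113 (mod 533).
Since 113 ≠ 1, base 7 is a Fermat witness: 533 is composite.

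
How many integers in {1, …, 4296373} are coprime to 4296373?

Factor: 4296373 = 113 · 193 · 197.
φ(4296373) = (113−1) · (193−1) · (197−1) = 112 · 192 · 196 = 4214784.

4214784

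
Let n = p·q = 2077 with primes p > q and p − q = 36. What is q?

31

Since p = q + 36, we have 2077 = q(q + 36), so q² + 36q − 2077 = 0.
Discriminant: 36² + 4·2077 = 1296 + 8308 = 9604; √9604 = 98.
q = (−36 + 98)/2 = 31, and p = q + 36 = 67.
Check: 31 · 67 = 2077.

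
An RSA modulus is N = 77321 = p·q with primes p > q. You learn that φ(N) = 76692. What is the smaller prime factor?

167

φ(n) = (p−1)(q−1) = n − (p+q) + 1, so p + q = 77321 − 76692 + 1 = 630.
p and q are the roots of t² − 630t + 77321 = 0.
Discriminant: 630² − 4·77321 = 396900 − 309284 = 87616; √87616 = 296.
q = (630 − 296)/2 = 167, p = (630 + 296)/2 = 463.
Check: 167 · 463 = 77321.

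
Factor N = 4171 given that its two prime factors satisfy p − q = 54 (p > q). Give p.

Since p = q + 54, we have 4171 = q(q + 54), so q² + 54q − 4171 = 0.
Discriminant: 54² + 4·4171 = 2916 + 16684 = 19600; √19600 = 140.
q = (−54 + 140)/2 = 43, and p = q + 54 = 97.
Check: 43 · 97 = 4171.

97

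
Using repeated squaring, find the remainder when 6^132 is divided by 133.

106

6^1 ≡ 6 (mod 133)
6^2 ≡ 6^2 = 36 ≡ 36 (mod 133)
6^4 ≡ 36^2 = 1296 ≡ 99 (mod 133)
6^8 ≡ 99^2 = 9801 ≡ 92 (mod 133)
6^16 ≡ 92^2 = 8464 ≡ 85 (mod 133)
6^32 ≡ 85^2 = 7225 ≡ 43 (mod 133)
6^64 ≡ 43^2 = 1849 ≡ 120 (mod 133)
6^128 ≡ 120^2 = 14400 ≡ 36 (mod 133)
132 = 128 + 4 in binary powers of 2.
So 6^132 ≡ 36 · 99 ≡ 106 (mod 133).
Since 106 ≠ 1, base 6 is a Fermat witness: 133 is composite.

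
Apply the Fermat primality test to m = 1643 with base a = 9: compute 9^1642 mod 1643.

9^1 ≡ 9 (mod 1643)
9^2 ≡ 9^2 = 81 ≡ 81 (mod 1643)
9^4 ≡ 81^2 = 6561 ≡ 1632 (mod 1643)
9^8 ≡ 1632^2 = 2663424 ≡ 121 (mod 1643)
9^16 ≡ 121^2 = 14641 ≡ 1497 (mod 1643)
9^32 ≡ 1497^2 = 2241009 ≡ 1600 (mod 1643)
9^64 ≡ 1600^2 = 2560000 ≡ 206 (mod 1643)
9^128 ≡ 206^2 = 42436 ≡ 1361 (mod 1643)
9^256 ≡ 1361^2 = 1852321 ≡ 660 (mod 1643)
9^512 ≡ 660^2 = 435600 ≡ 205 (mod 1643)
9^1024 ≡ 205^2 = 42025 ≡ 950 (mod 1643)
1642 = 1024 + 512 + 64 + 32 + 8 + 2 in binary powers of 2.
So 9^1642 ≡ 950 · 205 · 206 · 1600 · 121 · 81 ≡ 413 (mod 1643).
Since 413 ≠ 1, base 9 is a Fermat witness: 1643 is composite.

413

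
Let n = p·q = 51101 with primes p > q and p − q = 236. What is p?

373

Since p = q + 236, we have 51101 = q(q + 236), so q² + 236q − 51101 = 0.
Discriminant: 236² + 4·51101 = 55696 + 204404 = 260100; √260100 = 510.
q = (−236 + 510)/2 = 137, and p = q + 236 = 373.
Check: 137 · 373 = 51101.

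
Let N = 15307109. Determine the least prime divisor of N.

83

15307109 is odd.
Digit sum 26, not divisible by 3.
Ends in 9: not divisible by 5.
7: 15307109 = 7·2186729 + 6
11: 15307109 = 11·1391555 + 4
13: 15307109 = 13·1177469 + 12
17: 15307109 = 17·900418 + 3
19: 15307109 = 19·805637 + 6
23: 15307109 = 23·665526 + 11
29: 15307109 = 29·527831 + 10
31: 15307109 = 31·493777 + 22
37: 15307109 = 37·413705 + 24
41: 15307109 = 41·373344 + 5
43: 15307109 = 43·355979 + 12
47: 15307109 = 47·325683 + 8
53: 15307109 = 53·288813 + 20
59: 15307109 = 59·259442 + 31
61: 15307109 = 61·250936 + 13
67: 15307109 = 67·228464 + 21
71: 15307109 = 71·215593 + 6
73: 15307109 = 73·209686 + 31
79: 15307109 = 79·193760 + 69
83: 15307109 = 83·184423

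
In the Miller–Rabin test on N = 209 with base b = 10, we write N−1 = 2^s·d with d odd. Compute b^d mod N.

32

209 − 1 = 208 = 2^4 · 13, so d = 13.
10^1 ≡ 10 (mod 209)
10^2 ≡ 10^2 = 100 ≡ 100 (mod 209)
10^4 ≡ 100^2 = 10000 ≡ 177 (mod 209)
10^8 ≡ 177^2 = 31329 ≡ 188 (mod 209)
13 = 8 + 4 + 1 in binary powers of 2.
So 10^13 ≡ 188 · 177 · 10 ≡ 32 (mod 209).
Squaring chain: 32 → 188 → 23 → 111; never reaches −1, so base 10 is a Miller–Rabin witness that 209 is composite.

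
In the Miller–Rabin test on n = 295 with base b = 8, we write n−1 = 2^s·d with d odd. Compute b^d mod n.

172

295 − 1 = 294 = 2^1 · 147, so d = 147.
8^1 ≡ 8 (mod 295)
8^2 ≡ 8^2 = 64 ≡ 64 (mod 295)
8^4 ≡ 64^2 = 4096 ≡ 261 (mod 295)
8^8 ≡ 261^2 = 68121 ≡ 271 (mod 295)
8^16 ≡ 271^2 = 73441 ≡ 281 (mod 295)
8^32 ≡ 281^2 = 78961 ≡ 196 (mod 295)
8^64 ≡ 196^2 = 38416 ≡ 66 (mod 295)
8^128 ≡ 66^2 = 4356 ≡ 226 (mod 295)
147 = 128 + 16 + 2 + 1 in binary powers of 2.
So 8^147 ≡ 226 · 281 · 64 · 8 ≡ 172 (mod 295).
Squaring chain: 172; never reaches −1, so base 8 is a Miller–Rabin witness that 295 is composite.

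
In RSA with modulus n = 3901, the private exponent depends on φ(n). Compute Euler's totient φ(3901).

Factor: 3901 = 47 · 83.
φ(3901) = (47−1) · (83−1) = 46 · 82 = 3772.

3772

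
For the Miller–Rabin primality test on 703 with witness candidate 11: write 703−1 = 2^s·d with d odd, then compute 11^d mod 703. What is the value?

703 − 1 = 702 = 2^1 · 351, so d = 351.
11^1 ≡ 11 (mod 703)
11^2 ≡ 11^2 = 121 ≡ 121 (mod 703)
11^4 ≡ 121^2 = 14641 ≡ 581 (mod 703)
11^8 ≡ 581^2 = 337561 ≡ 121 (mod 703)
11^16 ≡ 121^2 = 14641 ≡ 581 (mod 703)
11^32 ≡ 581^2 = 337561 ≡ 121 (mod 703)
11^64 ≡ 121^2 = 14641 ≡ 581 (mod 703)
11^128 ≡ 581^2 = 337561 ≡ 121 (mod 703)
11^256 ≡ 121^2 = 14641 ≡ 581 (mod 703)
351 = 256 + 64 + 16 + 8 + 4 + 2 + 1 in binary powers of 2.
So 11^351 ≡ 581 · 581 · 581 · 121 · 581 · 121 · 11 ≡ 628 (mod 703).
Squaring chain: 628; never reaches −1, so base 11 is a Miller–Rabin witness that 703 is composite.

628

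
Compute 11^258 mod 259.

1

11^1 ≡ 11 (mod 259)
11^2 ≡ 11^2 = 121 ≡ 121 (mod 259)
11^4 ≡ 121^2 = 14641 ≡ 137 (mod 259)
11^8 ≡ 137^2 = 18769 ≡ 121 (mod 259)
11^16 ≡ 121^2 = 14641 ≡ 137 (mod 259)
11^32 ≡ 137^2 = 18769 ≡ 121 (mod 259)
11^64 ≡ 121^2 = 14641 ≡ 137 (mod 259)
11^128 ≡ 137^2 = 18769 ≡ 121 (mod 259)
11^256 ≡ 121^2 = 14641 ≡ 137 (mod 259)
258 = 256 + 2 in binary powers of 2.
So 11^258 ≡ 137 · 121 ≡ 1 (mod 259).
Since the result is 1, base 11 gives no evidence that 259 is composite.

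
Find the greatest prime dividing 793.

61

793 = 13 · 61
61 is prime.
So 793 = 13 · 61; the largest prime factor is 61.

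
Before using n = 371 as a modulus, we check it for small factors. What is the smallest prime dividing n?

371 is odd.
Digit sum 11, not divisible by 3.
Ends in 1: not divisible by 5.
7: 371 = 7·53

7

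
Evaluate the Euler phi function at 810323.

Factor: 810323 = 71 · 101 · 113.
φ(810323) = (71−1) · (101−1) · (113−1) = 70 · 100 · 112 = 784000.

784000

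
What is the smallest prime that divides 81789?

3

81789 is odd.
Digit sum 33, divisible by 3.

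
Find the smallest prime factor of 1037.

1037 is odd.
Digit sum 11, not divisible by 3.
Ends in 7: not divisible by 5.
7: 1037 = 7·148 + 1
11: 1037 = 11·94 + 3
13: 1037 = 13·79 + 10
17: 1037 = 17·61

17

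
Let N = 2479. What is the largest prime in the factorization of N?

2479 = 37 · 67
67 is prime.
So 2479 = 37 · 67; the largest prime factor is 67.

67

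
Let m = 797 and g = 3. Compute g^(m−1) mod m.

1

3^1 ≡ 3 (mod 797)
3^2 ≡ 3^2 = 9 ≡ 9 (mod 797)
3^4 ≡ 9^2 = 81 ≡ 81 (mod 797)
3^8 ≡ 81^2 = 6561 ≡ 185 (mod 797)
3^16 ≡ 185^2 = 34225 ≡ 751 (mod 797)
3^32 ≡ 751^2 = 564001 ≡ 522 (mod 797)
3^64 ≡ 522^2 = 272484 ≡ 707 (mod 797)
3^128 ≡ 707^2 = 499849 ≡ 130 (mod 797)
3^256 ≡ 130^2 = 16900 ≡ 163 (mod 797)
3^512 ≡ 163^2 = 26569 ≡ 268 (mod 797)
796 = 512 + 256 + 16 + 8 + 4 in binary powers of 2.
So 3^796 ≡ 268 · 163 · 751 · 185 · 81 ≡ 1 (mod 797).
Since the result is 1, base 3 gives no evidence that 797 is composite.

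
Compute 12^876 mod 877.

1

12^1 ≡ 12 (mod 877)
12^2 ≡ 12^2 = 144 ≡ 144 (mod 877)
12^4 ≡ 144^2 = 20736 ≡ 565 (mod 877)
12^8 ≡ 565^2 = 319225 ≡ 874 (mod 877)
12^16 ≡ 874^2 = 763876 ≡ 9 (mod 877)
12^32 ≡ 9^2 = 81 ≡ 81 (mod 877)
12^64 ≡ 81^2 = 6561 ≡ 422 (mod 877)
12^128 ≡ 422^2 = 178084 ≡ 53 (mod 877)
12^256 ≡ 53^2 = 2809 ≡ 178 (mod 877)
12^512 ≡ 178^2 = 31684 ≡ 112 (mod 877)
876 = 512 + 256 + 64 + 32 + 8 + 4 in binary powers of 2.
So 12^876 ≡ 112 · 178 · 422 · 81 · 874 · 565 ≡ 1 (mod 877).
Since the result is 1, base 12 gives no evidence that 877 is composite.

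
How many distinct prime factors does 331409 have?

331409 = 13^2 · 1961
1961 = 37 · 53
331409 = 13^2 · 37 · 53, which has 3 distinct prime factors.

3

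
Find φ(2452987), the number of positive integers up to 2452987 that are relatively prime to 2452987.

2397600

Factor: 2452987 = 101 · 149 · 163.
φ(2452987) = (101−1) · (149−1) · (163−1) = 100 · 148 · 162 = 2397600.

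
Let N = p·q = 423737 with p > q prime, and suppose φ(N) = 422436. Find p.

φ(n) = (p−1)(q−1) = n − (p+q) + 1, so p + q = 423737 − 422436 + 1 = 1302.
p and q are the roots of t² − 1302t + 423737 = 0.
Discriminant: 1302² − 4·423737 = 1695204 − 1694948 = 256; √256 = 16.
q = (1302 − 16)/2 = 643, p = (1302 + 16)/2 = 659.
Check: 643 · 659 = 423737.

659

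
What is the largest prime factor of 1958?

89

1958 = 2 · 979
979 = 11 · 89
89 is prime.
So 1958 = 2 · 11 · 89; the largest prime factor is 89.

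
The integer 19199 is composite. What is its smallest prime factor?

73

19199 is odd.
Digit sum 29, not divisible by 3.
Ends in 9: not divisible by 5.
7: 19199 = 7·2742 + 5
11: 19199 = 11·1745 + 4
13: 19199 = 13·1476 + 11
17: 19199 = 17·1129 + 6
19: 19199 = 19·1010 + 9
23: 19199 = 23·834 + 17
29: 19199 = 29·662 + 1
31: 19199 = 31·619 + 10
37: 19199 = 37·518 + 33
41: 19199 = 41·468 + 11
43: 19199 = 43·446 + 21
47: 19199 = 47·408 + 23
53: 19199 = 53·362 + 13
59: 19199 = 59·325 + 24
61: 19199 = 61·314 + 45
67: 19199 = 67·286 + 37
71: 19199 = 71·270 + 29
73: 19199 = 73·263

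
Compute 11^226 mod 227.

11^1 ≡ 11 (mod 227)
11^2 ≡ 11^2 = 121 ≡ 121 (mod 227)
11^4 ≡ 121^2 = 14641 ≡ 113 (mod 227)
11^8 ≡ 113^2 = 12769 ≡ 57 (mod 227)
11^16 ≡ 57^2 = 3249 ≡ 71 (mod 227)
11^32 ≡ 71^2 = 5041 ≡ 47 (mod 227)
11^64 ≡ 47^2 = 2209 ≡ 166 (mod 227)
11^128 ≡ 166^2 = 27556 ≡ 89 (mod 227)
226 = 128 + 64 + 32 + 2 in binary powers of 2.
So 11^226 ≡ 89 · 166 · 47 · 121 ≡ 1 (mod 227).
Since the result is 1, base 11 gives no evidence that 227 is composite.

1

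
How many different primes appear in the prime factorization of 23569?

23569 = 7^2 · 481
481 = 13 · 37
23569 = 7^2 · 13 · 37, which has 3 distinct prime factors.

3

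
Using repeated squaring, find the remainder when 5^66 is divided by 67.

1

5^1 ≡ 5 (mod 67)
5^2 ≡ 5^2 = 25 ≡ 25 (mod 67)
5^4 ≡ 25^2 = 625 ≡ 22 (mod 67)
5^8 ≡ 22^2 = 484 ≡ 15 (mod 67)
5^16 ≡ 15^2 = 225 ≡ 24 (mod 67)
5^32 ≡ 24^2 = 576 ≡ 40 (mod 67)
5^64 ≡ 40^2 = 1600 ≡ 59 (mod 67)
66 = 64 + 2 in binary powers of 2.
So 5^66 ≡ 59 · 25 ≡ 1 (mod 67).
Since the result is 1, base 5 gives no evidence that 67 is composite.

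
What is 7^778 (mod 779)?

7^1 ≡ 7 (mod 779)
7^2 ≡ 7^2 = 49 ≡ 49 (mod 779)
7^4 ≡ 49^2 = 2401 ≡ 64 (mod 779)
7^8 ≡ 64^2 = 4096 ≡ 201 (mod 779)
7^16 ≡ 201^2 = 40401 ≡ 672 (mod 779)
7^32 ≡ 672^2 = 451584 ≡ 543 (mod 779)
7^64 ≡ 543^2 = 294849 ≡ 387 (mod 779)
7^128 ≡ 387^2 = 149769 ≡ 201 (mod 779)
7^256 ≡ 201^2 = 40401 ≡ 672 (mod 779)
7^512 ≡ 672^2 = 451584 ≡ 543 (mod 779)
778 = 512 + 256 + 8 + 2 in binary powers of 2.
So 7^778 ≡ 543 · 672 · 201 · 49 ≡ 292 (mod 779).
Since 292 ≠ 1, base 7 is a Fermat witness: 779 is composite.

292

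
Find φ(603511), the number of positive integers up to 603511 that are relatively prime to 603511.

579072

Factor: 603511 = 53 · 59 · 193.
φ(603511) = (53−1) · (59−1) · (193−1) = 52 · 58 · 192 = 579072.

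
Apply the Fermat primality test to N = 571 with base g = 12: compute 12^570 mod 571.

1

12^1 ≡ 12 (mod 571)
12^2 ≡ 12^2 = 144 ≡ 144 (mod 571)
12^4 ≡ 144^2 = 20736 ≡ 180 (mod 571)
12^8 ≡ 180^2 = 32400 ≡ 424 (mod 571)
12^16 ≡ 424^2 = 179776 ≡ 482 (mod 571)
12^32 ≡ 482^2 = 232324 ≡ 498 (mod 571)
12^64 ≡ 498^2 = 248004 ≡ 190 (mod 571)
12^128 ≡ 190^2 = 36100 ≡ 127 (mod 571)
12^256 ≡ 127^2 = 16129 ≡ 141 (mod 571)
12^512 ≡ 141^2 = 19881 ≡ 467 (mod 571)
570 = 512 + 32 + 16 + 8 + 2 in binary powers of 2.
So 12^570 ≡ 467 · 498 · 482 · 424 · 144 ≡ 1 (mod 571).
Since the result is 1, base 12 gives no evidence that 571 is composite.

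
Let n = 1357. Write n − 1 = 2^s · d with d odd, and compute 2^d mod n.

857

1357 − 1 = 1356 = 2^2 · 339, so d = 339.
2^1 ≡ 2 (mod 1357)
2^2 ≡ 2^2 = 4 ≡ 4 (mod 1357)
2^4 ≡ 4^2 = 16 ≡ 16 (mod 1357)
2^8 ≡ 16^2 = 256 ≡ 256 (mod 1357)
2^16 ≡ 256^2 = 65536 ≡ 400 (mod 1357)
2^32 ≡ 400^2 = 160000 ≡ 1231 (mod 1357)
2^64 ≡ 1231^2 = 1515361 ≡ 949 (mod 1357)
2^128 ≡ 949^2 = 900601 ≡ 910 (mod 1357)
2^256 ≡ 910^2 = 828100 ≡ 330 (mod 1357)
339 = 256 + 64 + 16 + 2 + 1 in binary powers of 2.
So 2^339 ≡ 330 · 949 · 400 · 4 · 2 ≡ 857 (mod 1357).
Squaring chain: 857 → 312; never reaches −1, so base 2 is a Miller–Rabin witness that 1357 is composite.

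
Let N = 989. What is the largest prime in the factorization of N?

43

989 = 23 · 43
43 is prime.
So 989 = 23 · 43; the largest prime factor is 43.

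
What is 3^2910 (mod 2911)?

3^1 ≡ 3 (mod 2911)
3^2 ≡ 3^2 = 9 ≡ 9 (mod 2911)
3^4 ≡ 9^2 = 81 ≡ 81 (mod 2911)
3^8 ≡ 81^2 = 6561 ≡ 739 (mod 2911)
3^16 ≡ 739^2 = 546121 ≡ 1764 (mod 2911)
3^32 ≡ 1764^2 = 3111696 ≡ 2748 (mod 2911)
3^64 ≡ 2748^2 = 7551504 ≡ 370 (mod 2911)
3^128 ≡ 370^2 = 136900 ≡ 83 (mod 2911)
3^256 ≡ 83^2 = 6889 ≡ 1067 (mod 2911)
3^512 ≡ 1067^2 = 1138489 ≡ 288 (mod 2911)
3^1024 ≡ 288^2 = 82944 ≡ 1436 (mod 2911)
3^2048 ≡ 1436^2 = 2062096 ≡ 1108 (mod 2911)
2910 = 2048 + 512 + 256 + 64 + 16 + 8 + 4 + 2 in binary powers of 2.
So 3^2910 ≡ 1108 · 288 · 1067 · 370 · 1764 · 739 · 81 · 9 ≡ 811 (mod 2911).
Since 811 ≠ 1, base 3 is a Fermat witness: 2911 is composite.

811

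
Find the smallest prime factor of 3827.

43

3827 is odd.
Digit sum 20, not divisible by 3.
Ends in 7: not divisible by 5.
7: 3827 = 7·546 + 5
11: 3827 = 11·347 + 10
13: 3827 = 13·294 + 5
17: 3827 = 17·225 + 2
19: 3827 = 19·201 + 8
23: 3827 = 23·166 + 9
29: 3827 = 29·131 + 28
31: 3827 = 31·123 + 14
37: 3827 = 37·103 + 16
41: 3827 = 41·93 + 14
43: 3827 = 43·89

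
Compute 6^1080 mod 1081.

6^1 ≡ 6 (mod 1081)
6^2 ≡ 6^2 = 36 ≡ 36 (mod 1081)
6^4 ≡ 36^2 = 1296 ≡ 215 (mod 1081)
6^8 ≡ 215^2 = 46225 ≡ 823 (mod 1081)
6^16 ≡ 823^2 = 677329 ≡ 623 (mod 1081)
6^32 ≡ 623^2 = 388129 ≡ 50 (mod 1081)
6^64 ≡ 50^2 = 2500 ≡ 338 (mod 1081)
6^128 ≡ 338^2 = 114244 ≡ 739 (mod 1081)
6^256 ≡ 739^2 = 546121 ≡ 216 (mod 1081)
6^512 ≡ 216^2 = 46656 ≡ 173 (mod 1081)
6^1024 ≡ 173^2 = 29929 ≡ 742 (mod 1081)
1080 = 1024 + 32 + 16 + 8 in binary powers of 2.
So 6^1080 ≡ 742 · 50 · 623 · 823 ≡ 243 (mod 1081).
Since 243 ≠ 1, base 6 is a Fermat witness: 1081 is composite.

243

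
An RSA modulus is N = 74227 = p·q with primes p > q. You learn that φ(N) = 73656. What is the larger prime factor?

φ(n) = (p−1)(q−1) = n − (p+q) + 1, so p + q = 74227 − 73656 + 1 = 572.
p and q are the roots of t² − 572t + 74227 = 0.
Discriminant: 572² − 4·74227 = 327184 − 296908 = 30276; √30276 = 174.
q = (572 − 174)/2 = 199, p = (572 + 174)/2 = 373.
Check: 199 · 373 = 74227.

373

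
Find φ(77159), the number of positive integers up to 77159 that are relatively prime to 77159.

Factor: 77159 = 19 · 31 · 131.
φ(77159) = (19−1) · (31−1) · (131−1) = 18 · 30 · 130 = 70200.

70200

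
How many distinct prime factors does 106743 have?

5

106743 = 3 · 35581
35581 = 7 · 5083
5083 = 13 · 391
391 = 17 · 23
106743 = 3 · 7 · 13 · 17 · 23, which has 5 distinct prime factors.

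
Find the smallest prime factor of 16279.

16279 is odd.
Digit sum 25, not divisible by 3.
Ends in 9: not divisible by 5.
7: 16279 = 7·2325 + 4
11: 16279 = 11·1479 + 10
13: 16279 = 13·1252 + 3
17: 16279 = 17·957 + 10
19: 16279 = 19·856 + 15
23: 16279 = 23·707 + 18
29: 16279 = 29·561 + 10
31: 16279 = 31·525 + 4
37: 16279 = 37·439 + 36
41: 16279 = 41·397 + 2
43: 16279 = 43·378 + 25
47: 16279 = 47·346 + 17
53: 16279 = 53·307 + 8
59: 16279 = 59·275 + 54
61: 16279 = 61·266 + 53
67: 16279 = 67·242 + 65
71: 16279 = 71·229 + 20
73: 16279 = 73·223

73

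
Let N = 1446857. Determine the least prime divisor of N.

1446857 is odd.
Digit sum 35, not divisible by 3.
Ends in 7: not divisible by 5.
7: 1446857 = 7·206693 + 6
11: 1446857 = 11·131532 + 5
13: 1446857 = 13·111296 + 9
17: 1446857 = 17·85109 + 4
19: 1446857 = 19·76150 + 7
23: 1446857 = 23·62906 + 19
29: 1446857 = 29·49891 + 18
31: 1446857 = 31·46672 + 25
37: 1446857 = 37·39104 + 9
41: 1446857 = 41·35289 + 8
43: 1446857 = 43·33647 + 36
47: 1446857 = 47·30784 + 9
53: 1446857 = 53·27299 + 10
59: 1446857 = 59·24523

59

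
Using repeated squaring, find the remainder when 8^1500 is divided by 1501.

457

8^1 ≡ 8 (mod 1501)
8^2 ≡ 8^2 = 64 ≡ 64 (mod 1501)
8^4 ≡ 64^2 = 4096 ≡ 1094 (mod 1501)
8^8 ≡ 1094^2 = 1196836 ≡ 539 (mod 1501)
8^16 ≡ 539^2 = 290521 ≡ 828 (mod 1501)
8^32 ≡ 828^2 = 685584 ≡ 1128 (mod 1501)
8^64 ≡ 1128^2 = 1272384 ≡ 1037 (mod 1501)
8^128 ≡ 1037^2 = 1075369 ≡ 653 (mod 1501)
8^256 ≡ 653^2 = 426409 ≡ 125 (mod 1501)
8^512 ≡ 125^2 = 15625 ≡ 615 (mod 1501)
8^1024 ≡ 615^2 = 378225 ≡ 1474 (mod 1501)
1500 = 1024 + 256 + 128 + 64 + 16 + 8 + 4 in binary powers of 2.
So 8^1500 ≡ 1474 · 125 · 653 · 1037 · 828 · 539 · 1094 ≡ 457 (mod 1501).
Since 457 ≠ 1, base 8 is a Fermat witness: 1501 is composite.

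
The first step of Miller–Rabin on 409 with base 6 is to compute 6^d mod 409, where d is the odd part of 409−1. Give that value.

1

409 − 1 = 408 = 2^3 · 51, so d = 51.
6^1 ≡ 6 (mod 409)
6^2 ≡ 6^2 = 36 ≡ 36 (mod 409)
6^4 ≡ 36^2 = 1296 ≡ 69 (mod 409)
6^8 ≡ 69^2 = 4761 ≡ 262 (mod 409)
6^16 ≡ 262^2 = 68644 ≡ 341 (mod 409)
6^32 ≡ 341^2 = 116281 ≡ 125 (mod 409)
51 = 32 + 16 + 2 + 1 in binary powers of 2.
So 6^51 ≡ 125 · 341 · 36 · 6 ≡ 1 (mod 409).
Since 6^d ≡ 1 (mod 409), base 6 does not prove 409 composite.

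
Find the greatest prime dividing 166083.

83

166083 = 3 · 55361
55361 = 23 · 2407
2407 = 29 · 83
83 is prime.
So 166083 = 3 · 23 · 29 · 83; the largest prime factor is 83.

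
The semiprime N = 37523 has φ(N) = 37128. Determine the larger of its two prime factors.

239

φ(n) = (p−1)(q−1) = n − (p+q) + 1, so p + q = 37523 − 37128 + 1 = 396.
p and q are the roots of t² − 396t + 37523 = 0.
Discriminant: 396² − 4·37523 = 156816 − 150092 = 6724; √6724 = 82.
q = (396 − 82)/2 = 157, p = (396 + 82)/2 = 239.
Check: 157 · 239 = 37523.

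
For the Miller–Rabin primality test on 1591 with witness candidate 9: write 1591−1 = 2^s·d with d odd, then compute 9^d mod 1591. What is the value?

322

1591 − 1 = 1590 = 2^1 · 795, so d = 795.
9^1 ≡ 9 (mod 1591)
9^2 ≡ 9^2 = 81 ≡ 81 (mod 1591)
9^4 ≡ 81^2 = 6561 ≡ 197 (mod 1591)
9^8 ≡ 197^2 = 38809 ≡ 625 (mod 1591)
9^16 ≡ 625^2 = 390625 ≡ 830 (mod 1591)
9^32 ≡ 830^2 = 688900 ≡ 1588 (mod 1591)
9^64 ≡ 1588^2 = 2521744 ≡ 9 (mod 1591)
9^128 ≡ 9^2 = 81 ≡ 81 (mod 1591)
9^256 ≡ 81^2 = 6561 ≡ 197 (mod 1591)
9^512 ≡ 197^2 = 38809 ≡ 625 (mod 1591)
795 = 512 + 256 + 16 + 8 + 2 + 1 in binary powers of 2.
So 9^795 ≡ 625 · 197 · 830 · 625 · 81 · 9 ≡ 322 (mod 1591).
Squaring chain: 322; never reaches −1, so base 9 is a Miller–Rabin witness that 1591 is composite.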